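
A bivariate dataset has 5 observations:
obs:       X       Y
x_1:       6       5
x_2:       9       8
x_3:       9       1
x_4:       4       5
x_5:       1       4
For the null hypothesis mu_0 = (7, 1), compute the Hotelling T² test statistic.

Step 1 — sample mean vector:
  mean(X) = (6 + 9 + 9 + 4 + 1) / 5 = 29/5 = 5.8
  mean(Y) = (5 + 8 + 1 + 5 + 4) / 5 = 23/5 = 4.6
  x̄ = (5.8, 4.6),  deviation x̄ - mu_0 = (5.8, 4.6) - (7, 1) = (-1.2, 3.6).

Step 2 — sample covariance matrix, S[i,j] = (1/(n-1)) · Σ_k (x_{k,i} - mean_i) · (x_{k,j} - mean_j), divisor n-1 = 4:
  S[X,X] = ((0.2)·(0.2) + (3.2)·(3.2) + (3.2)·(3.2) + (-1.8)·(-1.8) + (-4.8)·(-4.8)) / 4 = 46.8/4 = 11.7
  S[X,Y] = ((0.2)·(0.4) + (3.2)·(3.4) + (3.2)·(-3.6) + (-1.8)·(0.4) + (-4.8)·(-0.6)) / 4 = 1.6/4 = 0.4
  S[Y,Y] = ((0.4)·(0.4) + (3.4)·(3.4) + (-3.6)·(-3.6) + (0.4)·(0.4) + (-0.6)·(-0.6)) / 4 = 25.2/4 = 6.3
  S = [[11.7, 0.4],
 [0.4, 6.3]].

Step 3 — invert S. det(S) = 11.7·6.3 - (0.4)² = 73.55.
  S^{-1} = (1/det) · [[d, -b], [-b, a]] = [[0.0857, -0.0054],
 [-0.0054, 0.1591]].

Step 4 — quadratic form (x̄ - mu_0)^T · S^{-1} · (x̄ - mu_0):
  S^{-1} · (x̄ - mu_0) = (-0.1224, 0.5792),
  (x̄ - mu_0)^T · [...] = (-1.2)·(-0.1224) + (3.6)·(0.5792) = 2.232.

Step 5 — scale by n: T² = 5 · 2.232 = 11.1598.

T² ≈ 11.1598


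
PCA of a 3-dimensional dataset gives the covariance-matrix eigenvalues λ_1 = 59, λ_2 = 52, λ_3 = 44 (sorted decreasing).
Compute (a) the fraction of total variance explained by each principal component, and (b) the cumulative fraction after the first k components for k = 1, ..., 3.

Step 1 — total variance = trace(Sigma) = Σ λ_i = 59 + 52 + 44 = 155.

Step 2 — fraction explained by component i = λ_i / Σ λ:
  PC1: 59/155 = 0.3806
  PC2: 52/155 = 0.3355
  PC3: 44/155 = 0.2839

Step 3 — cumulative fraction after k components = (λ_1 + ... + λ_k) / Σ λ:
  k = 1: 59/155 = 0.3806
  k = 2: (59 + 52)/155 = 111/155 = 0.7161
  k = 3: (59 + 52 + 44)/155 = 155/155 = 1

Summary (fraction, with percent):

explained: PC1 0.3806 (38.06%), PC2 0.3355 (33.55%), PC3 0.2839 (28.39%);  cumulative: 0.3806, 0.7161, 1


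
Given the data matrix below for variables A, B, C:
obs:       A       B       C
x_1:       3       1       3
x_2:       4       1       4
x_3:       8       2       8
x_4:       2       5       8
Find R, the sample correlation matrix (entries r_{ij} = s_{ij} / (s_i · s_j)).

Step 1 — column means:
  mean(A) = (3 + 4 + 8 + 2) / 4 = 17/4 = 4.25
  mean(B) = (1 + 1 + 2 + 5) / 4 = 9/4 = 2.25
  mean(C) = (3 + 4 + 8 + 8) / 4 = 23/4 = 5.75

Step 2 — sample variances and covariances s[i,j] = (1/(n-1)) · Σ_k (x_{k,i} - mean_i) · (x_{k,j} - mean_j), with n-1 = 3:
  s[A,A] = ((-1.25)·(-1.25) + (-0.25)·(-0.25) + (3.75)·(3.75) + (-2.25)·(-2.25)) / 3 = 20.75/3 = 6.9167
  s[A,B] = ((-1.25)·(-1.25) + (-0.25)·(-1.25) + (3.75)·(-0.25) + (-2.25)·(2.75)) / 3 = -5.25/3 = -1.75
  s[A,C] = ((-1.25)·(-2.75) + (-0.25)·(-1.75) + (3.75)·(2.25) + (-2.25)·(2.25)) / 3 = 7.25/3 = 2.4167
  s[B,B] = ((-1.25)·(-1.25) + (-1.25)·(-1.25) + (-0.25)·(-0.25) + (2.75)·(2.75)) / 3 = 10.75/3 = 3.5833
  s[B,C] = ((-1.25)·(-2.75) + (-1.25)·(-1.75) + (-0.25)·(2.25) + (2.75)·(2.25)) / 3 = 11.25/3 = 3.75
  s[C,C] = ((-2.75)·(-2.75) + (-1.75)·(-1.75) + (2.25)·(2.25) + (2.25)·(2.25)) / 3 = 20.75/3 = 6.9167
  Sample standard deviations s_i = √(s[i,i]):
  s(A) = √(6.9167) = 2.63
  s(B) = √(3.5833) = 1.893
  s(C) = √(6.9167) = 2.63

Step 3 — r_{ij} = s_{ij} / (s_i · s_j):
  r[A,A] = 1 (diagonal).
  r[A,B] = -1.75 / (2.63 · 1.893) = -1.75 / 4.9784 = -0.3515
  r[A,C] = 2.4167 / (2.63 · 2.63) = 2.4167 / 6.9167 = 0.3494
  r[B,B] = 1 (diagonal).
  r[B,C] = 3.75 / (1.893 · 2.63) = 3.75 / 4.9784 = 0.7533
  r[C,C] = 1 (diagonal).

R is symmetric with unit diagonal. Assembling:

R = [[1, -0.3515, 0.3494],
 [-0.3515, 1, 0.7533],
 [0.3494, 0.7533, 1]]


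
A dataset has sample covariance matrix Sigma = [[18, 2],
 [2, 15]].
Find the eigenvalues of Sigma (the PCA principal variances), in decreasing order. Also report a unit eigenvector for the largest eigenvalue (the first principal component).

Step 1 — characteristic polynomial of 2×2 Sigma:
  det(Sigma - λI) = λ² - trace · λ + det = 0.
  trace = 18 + 15 = 33, det = 18·15 - (2)² = 266.
Step 2 — discriminant:
  Δ = trace² - 4·det = 1089 - 1064 = 25.
Step 3 — eigenvalues:
  λ = (trace ± √Δ)/2 = (33 ± 5)/2,
  λ_1 = 19,  λ_2 = 14.

Step 4 — unit eigenvector for λ_1: solve (Sigma - λ_1 I)v = 0. First row:
  (18 - 19)·v_x + (2)·v_y = 0, i.e. (-1)·v_x + (2)·v_y = 0,
  so v ∝ (b, λ_1 - a) = (2, 1) = u.
  ||u|| = √((2)² + (1)²) = √(5) ≈ 2.2361,
  v_1 = u/||u|| ≈ (0.8944, 0.4472) (||v_1|| = 1).

λ_1 = 19,  λ_2 = 14;  v_1 ≈ (0.8944, 0.4472)


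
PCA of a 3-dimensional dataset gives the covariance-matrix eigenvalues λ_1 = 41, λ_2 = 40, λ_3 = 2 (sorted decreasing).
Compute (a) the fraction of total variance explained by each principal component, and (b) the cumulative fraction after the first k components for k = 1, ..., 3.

Step 1 — total variance = trace(Sigma) = Σ λ_i = 41 + 40 + 2 = 83.

Step 2 — fraction explained by component i = λ_i / Σ λ:
  PC1: 41/83 = 0.494
  PC2: 40/83 = 0.4819
  PC3: 2/83 = 0.0241

Step 3 — cumulative fraction after k components = (λ_1 + ... + λ_k) / Σ λ:
  k = 1: 41/83 = 0.494
  k = 2: (41 + 40)/83 = 81/83 = 0.9759
  k = 3: (41 + 40 + 2)/83 = 83/83 = 1

Summary (fraction, with percent):

explained: PC1 0.494 (49.4%), PC2 0.4819 (48.19%), PC3 0.0241 (2.41%);  cumulative: 0.494, 0.9759, 1


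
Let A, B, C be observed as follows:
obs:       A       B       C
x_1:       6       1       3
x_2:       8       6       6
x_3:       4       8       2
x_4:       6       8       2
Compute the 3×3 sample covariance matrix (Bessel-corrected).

Step 1 — column means:
  mean(A) = (6 + 8 + 4 + 6) / 4 = 24/4 = 6
  mean(B) = (1 + 6 + 8 + 8) / 4 = 23/4 = 5.75
  mean(C) = (3 + 6 + 2 + 2) / 4 = 13/4 = 3.25

Step 2 — sample covariance S[i,j] = (1/(n-1)) · Σ_k (x_{k,i} - mean_i) · (x_{k,j} - mean_j), with n-1 = 3.
  S[A,A] = ((0)·(0) + (2)·(2) + (-2)·(-2) + (0)·(0)) / 3 = 8/3 = 2.6667
  S[A,B] = ((0)·(-4.75) + (2)·(0.25) + (-2)·(2.25) + (0)·(2.25)) / 3 = -4/3 = -1.3333
  S[A,C] = ((0)·(-0.25) + (2)·(2.75) + (-2)·(-1.25) + (0)·(-1.25)) / 3 = 8/3 = 2.6667
  S[B,B] = ((-4.75)·(-4.75) + (0.25)·(0.25) + (2.25)·(2.25) + (2.25)·(2.25)) / 3 = 32.75/3 = 10.9167
  S[B,C] = ((-4.75)·(-0.25) + (0.25)·(2.75) + (2.25)·(-1.25) + (2.25)·(-1.25)) / 3 = -3.75/3 = -1.25
  S[C,C] = ((-0.25)·(-0.25) + (2.75)·(2.75) + (-1.25)·(-1.25) + (-1.25)·(-1.25)) / 3 = 10.75/3 = 3.5833

S is symmetric (S[j,i] = S[i,j]). Assembling:

S = [[2.6667, -1.3333, 2.6667],
 [-1.3333, 10.9167, -1.25],
 [2.6667, -1.25, 3.5833]]


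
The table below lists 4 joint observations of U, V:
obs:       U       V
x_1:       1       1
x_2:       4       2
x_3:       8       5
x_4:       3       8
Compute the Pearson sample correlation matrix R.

Step 1 — column means:
  mean(U) = (1 + 4 + 8 + 3) / 4 = 16/4 = 4
  mean(V) = (1 + 2 + 5 + 8) / 4 = 16/4 = 4

Step 2 — sample variances and covariances s[i,j] = (1/(n-1)) · Σ_k (x_{k,i} - mean_i) · (x_{k,j} - mean_j), with n-1 = 3:
  s[U,U] = ((-3)·(-3) + (0)·(0) + (4)·(4) + (-1)·(-1)) / 3 = 26/3 = 8.6667
  s[U,V] = ((-3)·(-3) + (0)·(-2) + (4)·(1) + (-1)·(4)) / 3 = 9/3 = 3
  s[V,V] = ((-3)·(-3) + (-2)·(-2) + (1)·(1) + (4)·(4)) / 3 = 30/3 = 10
  Sample standard deviations s_i = √(s[i,i]):
  s(U) = √(8.6667) = 2.9439
  s(V) = √(10) = 3.1623

Step 3 — r_{ij} = s_{ij} / (s_i · s_j):
  r[U,U] = 1 (diagonal).
  r[U,V] = 3 / (2.9439 · 3.1623) = 3 / 9.3095 = 0.3223
  r[V,V] = 1 (diagonal).

R is symmetric with unit diagonal. Assembling:

R = [[1, 0.3223],
 [0.3223, 1]]


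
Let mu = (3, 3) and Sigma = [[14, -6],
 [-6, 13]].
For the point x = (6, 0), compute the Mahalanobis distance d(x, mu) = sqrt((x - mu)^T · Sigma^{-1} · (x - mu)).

Step 1 — centre the observation: (x - mu) = (3, -3).

Step 2 — invert Sigma. det(Sigma) = 14·13 - (-6)² = 146.
  Sigma^{-1} = (1/det) · [[d, -b], [-b, a]] = [[0.089, 0.0411],
 [0.0411, 0.0959]].

Step 3 — form the quadratic (x - mu)^T · Sigma^{-1} · (x - mu):
  Sigma^{-1} · (x - mu) = (0.1438, -0.1644).
  (x - mu)^T · [Sigma^{-1} · (x - mu)] = (3)·(0.1438) + (-3)·(-0.1644) = 0.9247.

Step 4 — take square root: d = √(0.9247) ≈ 0.9616.

d(x, mu) = √(0.9247) ≈ 0.9616


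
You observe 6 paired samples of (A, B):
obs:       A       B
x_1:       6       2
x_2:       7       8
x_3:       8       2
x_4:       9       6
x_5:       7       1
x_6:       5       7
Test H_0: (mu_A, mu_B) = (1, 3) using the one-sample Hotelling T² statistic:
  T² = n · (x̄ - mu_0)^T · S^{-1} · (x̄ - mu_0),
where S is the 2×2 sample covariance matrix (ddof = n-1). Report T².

Step 1 — sample mean vector:
  mean(A) = (6 + 7 + 8 + 9 + 7 + 5) / 6 = 42/6 = 7
  mean(B) = (2 + 8 + 2 + 6 + 1 + 7) / 6 = 26/6 = 4.3333
  x̄ = (7, 4.3333),  deviation x̄ - mu_0 = (7, 4.3333) - (1, 3) = (6, 1.3333).

Step 2 — sample covariance matrix, S[i,j] = (1/(n-1)) · Σ_k (x_{k,i} - mean_i) · (x_{k,j} - mean_j), divisor n-1 = 5:
  S[A,A] = ((-1)·(-1) + (0)·(0) + (1)·(1) + (2)·(2) + (0)·(0) + (-2)·(-2)) / 5 = 10/5 = 2
  S[A,B] = ((-1)·(-2.3333) + (0)·(3.6667) + (1)·(-2.3333) + (2)·(1.6667) + (0)·(-3.3333) + (-2)·(2.6667)) / 5 = -2/5 = -0.4
  S[B,B] = ((-2.3333)·(-2.3333) + (3.6667)·(3.6667) + (-2.3333)·(-2.3333) + (1.6667)·(1.6667) + (-3.3333)·(-3.3333) + (2.6667)·(2.6667)) / 5 = 45.3333/5 = 9.0667
  S = [[2, -0.4],
 [-0.4, 9.0667]].

Step 3 — invert S. det(S) = 2·9.0667 - (-0.4)² = 17.9733.
  S^{-1} = (1/det) · [[d, -b], [-b, a]] = [[0.5045, 0.0223],
 [0.0223, 0.1113]].

Step 4 — quadratic form (x̄ - mu_0)^T · S^{-1} · (x̄ - mu_0):
  S^{-1} · (x̄ - mu_0) = (3.0564, 0.2819),
  (x̄ - mu_0)^T · [...] = (6)·(3.0564) + (1.3333)·(0.2819) = 18.7141.

Step 5 — scale by n: T² = 6 · 18.7141 = 112.2849.

T² ≈ 112.2849


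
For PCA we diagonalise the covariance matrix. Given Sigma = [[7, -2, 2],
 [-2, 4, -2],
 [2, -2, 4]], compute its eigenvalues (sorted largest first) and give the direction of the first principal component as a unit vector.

Step 1 — characteristic polynomial p(λ) = det(λI - Sigma) = λ³ - tr·λ² + c_1·λ - det, where tr = trace, c_1 = sum of the principal 2×2 minors, det = det(Sigma):
  tr = 7 + 4 + 4 = 15,
  c_1 = (7·4 - (-2)²) + (7·4 - (2)²) + (4·4 - (-2)²) = 24 + 24 + 12 = 60,
  det = 7·(4·4 - (-2)²) - (-2)·((-2)·4 - (-2)·(2)) + (2)·((-2)·(-2) - 4·(2)) = 7·(12) - (-2)·(-4) + (2)·(-4) = 68.
  So p(λ) = λ³ - 15λ² + 60λ - 68.
Step 2 — look for an integer root (rational root theorem: any rational root is an integer divisor of 68). Testing λ = 2:
  p(2) = 8 - 60 + 120 - 68 = 0  ✓
  Dividing out (λ - 2): p(λ) = (λ - 2)(λ² - 13λ + 34).
Step 3 — remaining eigenvalues from the quadratic λ² - 13λ + 34 = 0:
  Δ = 13² - 4·34 = 169 - 136 = 33,  λ = (13 ± √33)/2 = (13 ± 5.7446)/2 ≈ 9.3723 or 3.6277.
  Sorted: λ_1 = 9.3723,  λ_2 = 3.6277,  λ_3 = 2  (check: sum = 15 = tr ✓).

Step 4 — unit eigenvector for λ_1 ≈ 9.3723: v spans the null space of (Sigma - λ_1 I), whose rows are
  r_1 = (-2.3723, -2, 2),  r_2 = (-2, -5.3723, -2),  r_3 = (2, -2, -5.3723).
  v is orthogonal to every row, so take v ∝ r_1 × r_2 = ((-2)·(-2) - (2)·(-5.3723), (2)·(-2) - (-2.3723)·(-2), (-2.3723)·(-5.3723) - (-2)·(-2)) ≈ (14.7446, -8.7446, 8.7446).
  Let u = (14.7446, -8.7446, 8.7446).
  ||u|| = √((14.7446)² + (-8.7446)² + (8.7446)²) = √(370.3369) ≈ 19.2441,  v_1 = u/||u|| ≈ (0.7662, -0.4544, 0.4544) (||v_1|| = 1).

λ_1 = 9.3723,  λ_2 = 3.6277,  λ_3 = 2;  v_1 ≈ (0.7662, -0.4544, 0.4544)


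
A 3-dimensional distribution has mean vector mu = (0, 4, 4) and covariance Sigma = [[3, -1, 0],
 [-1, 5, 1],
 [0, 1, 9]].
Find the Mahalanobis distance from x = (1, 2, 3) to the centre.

Step 1 — centre the observation: (x - mu) = (1, -2, -1).

Step 2 — invert Sigma (cofactor / det for 3×3, or solve directly):
  Sigma^{-1} = [[0.3577, 0.0732, -0.0081],
 [0.0732, 0.2195, -0.0244],
 [-0.0081, -0.0244, 0.1138]].

Step 3 — form the quadratic (x - mu)^T · Sigma^{-1} · (x - mu):
  Sigma^{-1} · (x - mu) = (0.2195, -0.3415, -0.0732).
  (x - mu)^T · [Sigma^{-1} · (x - mu)] = (1)·(0.2195) + (-2)·(-0.3415) + (-1)·(-0.0732) = 0.9756.

Step 4 — take square root: d = √(0.9756) ≈ 0.9877.

d(x, mu) = √(0.9756) ≈ 0.9877


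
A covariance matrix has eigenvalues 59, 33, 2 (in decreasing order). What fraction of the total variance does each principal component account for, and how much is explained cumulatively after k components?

Step 1 — total variance = trace(Sigma) = Σ λ_i = 59 + 33 + 2 = 94.

Step 2 — fraction explained by component i = λ_i / Σ λ:
  PC1: 59/94 = 0.6277
  PC2: 33/94 = 0.3511
  PC3: 2/94 = 0.0213

Step 3 — cumulative fraction after k components = (λ_1 + ... + λ_k) / Σ λ:
  k = 1: 59/94 = 0.6277
  k = 2: (59 + 33)/94 = 92/94 = 0.9787
  k = 3: (59 + 33 + 2)/94 = 94/94 = 1

Summary (fraction, with percent):

explained: PC1 0.6277 (62.77%), PC2 0.3511 (35.11%), PC3 0.0213 (2.13%);  cumulative: 0.6277, 0.9787, 1


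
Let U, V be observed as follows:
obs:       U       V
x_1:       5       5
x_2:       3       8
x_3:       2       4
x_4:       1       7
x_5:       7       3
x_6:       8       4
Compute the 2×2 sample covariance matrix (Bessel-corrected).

Step 1 — column means:
  mean(U) = (5 + 3 + 2 + 1 + 7 + 8) / 6 = 26/6 = 4.3333
  mean(V) = (5 + 8 + 4 + 7 + 3 + 4) / 6 = 31/6 = 5.1667

Step 2 — sample covariance S[i,j] = (1/(n-1)) · Σ_k (x_{k,i} - mean_i) · (x_{k,j} - mean_j), with n-1 = 5.
  S[U,U] = ((0.6667)·(0.6667) + (-1.3333)·(-1.3333) + (-2.3333)·(-2.3333) + (-3.3333)·(-3.3333) + (2.6667)·(2.6667) + (3.6667)·(3.6667)) / 5 = 39.3333/5 = 7.8667
  S[U,V] = ((0.6667)·(-0.1667) + (-1.3333)·(2.8333) + (-2.3333)·(-1.1667) + (-3.3333)·(1.8333) + (2.6667)·(-2.1667) + (3.6667)·(-1.1667)) / 5 = -17.3333/5 = -3.4667
  S[V,V] = ((-0.1667)·(-0.1667) + (2.8333)·(2.8333) + (-1.1667)·(-1.1667) + (1.8333)·(1.8333) + (-2.1667)·(-2.1667) + (-1.1667)·(-1.1667)) / 5 = 18.8333/5 = 3.7667

S is symmetric (S[j,i] = S[i,j]). Assembling:

S = [[7.8667, -3.4667],
 [-3.4667, 3.7667]]


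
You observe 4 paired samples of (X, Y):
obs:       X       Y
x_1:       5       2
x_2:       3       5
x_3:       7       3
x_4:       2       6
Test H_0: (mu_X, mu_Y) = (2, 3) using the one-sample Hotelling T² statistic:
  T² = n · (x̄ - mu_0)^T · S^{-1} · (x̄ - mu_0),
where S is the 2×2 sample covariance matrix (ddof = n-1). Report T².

Step 1 — sample mean vector:
  mean(X) = (5 + 3 + 7 + 2) / 4 = 17/4 = 4.25
  mean(Y) = (2 + 5 + 3 + 6) / 4 = 16/4 = 4
  x̄ = (4.25, 4),  deviation x̄ - mu_0 = (4.25, 4) - (2, 3) = (2.25, 1).

Step 2 — sample covariance matrix, S[i,j] = (1/(n-1)) · Σ_k (x_{k,i} - mean_i) · (x_{k,j} - mean_j), divisor n-1 = 3:
  S[X,X] = ((0.75)·(0.75) + (-1.25)·(-1.25) + (2.75)·(2.75) + (-2.25)·(-2.25)) / 3 = 14.75/3 = 4.9167
  S[X,Y] = ((0.75)·(-2) + (-1.25)·(1) + (2.75)·(-1) + (-2.25)·(2)) / 3 = -10/3 = -3.3333
  S[Y,Y] = ((-2)·(-2) + (1)·(1) + (-1)·(-1) + (2)·(2)) / 3 = 10/3 = 3.3333
  S = [[4.9167, -3.3333],
 [-3.3333, 3.3333]].

Step 3 — invert S. det(S) = 4.9167·3.3333 - (-3.3333)² = 5.2778.
  S^{-1} = (1/det) · [[d, -b], [-b, a]] = [[0.6316, 0.6316],
 [0.6316, 0.9316]].

Step 4 — quadratic form (x̄ - mu_0)^T · S^{-1} · (x̄ - mu_0):
  S^{-1} · (x̄ - mu_0) = (2.0526, 2.3526),
  (x̄ - mu_0)^T · [...] = (2.25)·(2.0526) + (1)·(2.3526) = 6.9711.

Step 5 — scale by n: T² = 4 · 6.9711 = 27.8842.

T² ≈ 27.8842


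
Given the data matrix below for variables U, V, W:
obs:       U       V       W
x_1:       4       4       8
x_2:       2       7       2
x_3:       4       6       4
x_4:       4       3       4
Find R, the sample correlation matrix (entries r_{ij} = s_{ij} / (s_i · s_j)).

Step 1 — column means:
  mean(U) = (4 + 2 + 4 + 4) / 4 = 14/4 = 3.5
  mean(V) = (4 + 7 + 6 + 3) / 4 = 20/4 = 5
  mean(W) = (8 + 2 + 4 + 4) / 4 = 18/4 = 4.5

Step 2 — sample variances and covariances s[i,j] = (1/(n-1)) · Σ_k (x_{k,i} - mean_i) · (x_{k,j} - mean_j), with n-1 = 3:
  s[U,U] = ((0.5)·(0.5) + (-1.5)·(-1.5) + (0.5)·(0.5) + (0.5)·(0.5)) / 3 = 3/3 = 1
  s[U,V] = ((0.5)·(-1) + (-1.5)·(2) + (0.5)·(1) + (0.5)·(-2)) / 3 = -4/3 = -1.3333
  s[U,W] = ((0.5)·(3.5) + (-1.5)·(-2.5) + (0.5)·(-0.5) + (0.5)·(-0.5)) / 3 = 5/3 = 1.6667
  s[V,V] = ((-1)·(-1) + (2)·(2) + (1)·(1) + (-2)·(-2)) / 3 = 10/3 = 3.3333
  s[V,W] = ((-1)·(3.5) + (2)·(-2.5) + (1)·(-0.5) + (-2)·(-0.5)) / 3 = -8/3 = -2.6667
  s[W,W] = ((3.5)·(3.5) + (-2.5)·(-2.5) + (-0.5)·(-0.5) + (-0.5)·(-0.5)) / 3 = 19/3 = 6.3333
  Sample standard deviations s_i = √(s[i,i]):
  s(U) = √(1) = 1
  s(V) = √(3.3333) = 1.8257
  s(W) = √(6.3333) = 2.5166

Step 3 — r_{ij} = s_{ij} / (s_i · s_j):
  r[U,U] = 1 (diagonal).
  r[U,V] = -1.3333 / (1 · 1.8257) = -1.3333 / 1.8257 = -0.7303
  r[U,W] = 1.6667 / (1 · 2.5166) = 1.6667 / 2.5166 = 0.6623
  r[V,V] = 1 (diagonal).
  r[V,W] = -2.6667 / (1.8257 · 2.5166) = -2.6667 / 4.5947 = -0.5804
  r[W,W] = 1 (diagonal).

R is symmetric with unit diagonal. Assembling:

R = [[1, -0.7303, 0.6623],
 [-0.7303, 1, -0.5804],
 [0.6623, -0.5804, 1]]


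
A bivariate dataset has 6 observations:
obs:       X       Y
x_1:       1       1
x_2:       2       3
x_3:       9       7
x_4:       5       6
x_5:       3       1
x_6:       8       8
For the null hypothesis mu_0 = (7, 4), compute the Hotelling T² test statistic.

Step 1 — sample mean vector:
  mean(X) = (1 + 2 + 9 + 5 + 3 + 8) / 6 = 28/6 = 4.6667
  mean(Y) = (1 + 3 + 7 + 6 + 1 + 8) / 6 = 26/6 = 4.3333
  x̄ = (4.6667, 4.3333),  deviation x̄ - mu_0 = (4.6667, 4.3333) - (7, 4) = (-2.3333, 0.3333).

Step 2 — sample covariance matrix, S[i,j] = (1/(n-1)) · Σ_k (x_{k,i} - mean_i) · (x_{k,j} - mean_j), divisor n-1 = 5:
  S[X,X] = ((-3.6667)·(-3.6667) + (-2.6667)·(-2.6667) + (4.3333)·(4.3333) + (0.3333)·(0.3333) + (-1.6667)·(-1.6667) + (3.3333)·(3.3333)) / 5 = 53.3333/5 = 10.6667
  S[X,Y] = ((-3.6667)·(-3.3333) + (-2.6667)·(-1.3333) + (4.3333)·(2.6667) + (0.3333)·(1.6667) + (-1.6667)·(-3.3333) + (3.3333)·(3.6667)) / 5 = 45.6667/5 = 9.1333
  S[Y,Y] = ((-3.3333)·(-3.3333) + (-1.3333)·(-1.3333) + (2.6667)·(2.6667) + (1.6667)·(1.6667) + (-3.3333)·(-3.3333) + (3.6667)·(3.6667)) / 5 = 47.3333/5 = 9.4667
  S = [[10.6667, 9.1333],
 [9.1333, 9.4667]].

Step 3 — invert S. det(S) = 10.6667·9.4667 - (9.1333)² = 17.56.
  S^{-1} = (1/det) · [[d, -b], [-b, a]] = [[0.5391, -0.5201],
 [-0.5201, 0.6074]].

Step 4 — quadratic form (x̄ - mu_0)^T · S^{-1} · (x̄ - mu_0):
  S^{-1} · (x̄ - mu_0) = (-1.4313, 1.4161),
  (x̄ - mu_0)^T · [...] = (-2.3333)·(-1.4313) + (0.3333)·(1.4161) = 3.8117.

Step 5 — scale by n: T² = 6 · 3.8117 = 22.8702.

T² ≈ 22.8702


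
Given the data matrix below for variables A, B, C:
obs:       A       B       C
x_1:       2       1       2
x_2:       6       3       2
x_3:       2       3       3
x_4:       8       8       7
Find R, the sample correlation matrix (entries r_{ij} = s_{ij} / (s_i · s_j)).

Step 1 — column means:
  mean(A) = (2 + 6 + 2 + 8) / 4 = 18/4 = 4.5
  mean(B) = (1 + 3 + 3 + 8) / 4 = 15/4 = 3.75
  mean(C) = (2 + 2 + 3 + 7) / 4 = 14/4 = 3.5

Step 2 — sample variances and covariances s[i,j] = (1/(n-1)) · Σ_k (x_{k,i} - mean_i) · (x_{k,j} - mean_j), with n-1 = 3:
  s[A,A] = ((-2.5)·(-2.5) + (1.5)·(1.5) + (-2.5)·(-2.5) + (3.5)·(3.5)) / 3 = 27/3 = 9
  s[A,B] = ((-2.5)·(-2.75) + (1.5)·(-0.75) + (-2.5)·(-0.75) + (3.5)·(4.25)) / 3 = 22.5/3 = 7.5
  s[A,C] = ((-2.5)·(-1.5) + (1.5)·(-1.5) + (-2.5)·(-0.5) + (3.5)·(3.5)) / 3 = 15/3 = 5
  s[B,B] = ((-2.75)·(-2.75) + (-0.75)·(-0.75) + (-0.75)·(-0.75) + (4.25)·(4.25)) / 3 = 26.75/3 = 8.9167
  s[B,C] = ((-2.75)·(-1.5) + (-0.75)·(-1.5) + (-0.75)·(-0.5) + (4.25)·(3.5)) / 3 = 20.5/3 = 6.8333
  s[C,C] = ((-1.5)·(-1.5) + (-1.5)·(-1.5) + (-0.5)·(-0.5) + (3.5)·(3.5)) / 3 = 17/3 = 5.6667
  Sample standard deviations s_i = √(s[i,i]):
  s(A) = √(9) = 3
  s(B) = √(8.9167) = 2.9861
  s(C) = √(5.6667) = 2.3805

Step 3 — r_{ij} = s_{ij} / (s_i · s_j):
  r[A,A] = 1 (diagonal).
  r[A,B] = 7.5 / (3 · 2.9861) = 7.5 / 8.9582 = 0.8372
  r[A,C] = 5 / (3 · 2.3805) = 5 / 7.1414 = 0.7001
  r[B,B] = 1 (diagonal).
  r[B,C] = 6.8333 / (2.9861 · 2.3805) = 6.8333 / 7.1083 = 0.9613
  r[C,C] = 1 (diagonal).

R is symmetric with unit diagonal. Assembling:

R = [[1, 0.8372, 0.7001],
 [0.8372, 1, 0.9613],
 [0.7001, 0.9613, 1]]


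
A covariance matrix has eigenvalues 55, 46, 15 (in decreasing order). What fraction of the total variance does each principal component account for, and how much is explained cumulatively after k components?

Step 1 — total variance = trace(Sigma) = Σ λ_i = 55 + 46 + 15 = 116.

Step 2 — fraction explained by component i = λ_i / Σ λ:
  PC1: 55/116 = 0.4741
  PC2: 46/116 = 0.3966
  PC3: 15/116 = 0.1293

Step 3 — cumulative fraction after k components = (λ_1 + ... + λ_k) / Σ λ:
  k = 1: 55/116 = 0.4741
  k = 2: (55 + 46)/116 = 101/116 = 0.8707
  k = 3: (55 + 46 + 15)/116 = 116/116 = 1

Summary (fraction, with percent):

explained: PC1 0.4741 (47.41%), PC2 0.3966 (39.66%), PC3 0.1293 (12.93%);  cumulative: 0.4741, 0.8707, 1


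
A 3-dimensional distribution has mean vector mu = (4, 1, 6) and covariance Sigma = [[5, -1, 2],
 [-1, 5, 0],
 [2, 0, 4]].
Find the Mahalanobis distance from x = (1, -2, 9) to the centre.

Step 1 — centre the observation: (x - mu) = (-3, -3, 3).

Step 2 — invert Sigma (cofactor / det for 3×3, or solve directly):
  Sigma^{-1} = [[0.2632, 0.0526, -0.1316],
 [0.0526, 0.2105, -0.0263],
 [-0.1316, -0.0263, 0.3158]].

Step 3 — form the quadratic (x - mu)^T · Sigma^{-1} · (x - mu):
  Sigma^{-1} · (x - mu) = (-1.3421, -0.8684, 1.4211).
  (x - mu)^T · [Sigma^{-1} · (x - mu)] = (-3)·(-1.3421) + (-3)·(-0.8684) + (3)·(1.4211) = 10.8947.

Step 4 — take square root: d = √(10.8947) ≈ 3.3007.

d(x, mu) = √(10.8947) ≈ 3.3007


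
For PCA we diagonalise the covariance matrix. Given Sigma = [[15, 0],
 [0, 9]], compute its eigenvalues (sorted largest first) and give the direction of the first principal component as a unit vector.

Step 1 — characteristic polynomial of 2×2 Sigma:
  det(Sigma - λI) = λ² - trace · λ + det = 0.
  trace = 15 + 9 = 24, det = 15·9 - (0)² = 135.
Step 2 — discriminant:
  Δ = trace² - 4·det = 576 - 540 = 36.
Step 3 — eigenvalues:
  λ = (trace ± √Δ)/2 = (24 ± 6)/2,
  λ_1 = 15,  λ_2 = 9.

Step 4 — unit eigenvector for λ_1: Sigma is diagonal, so its eigenvectors are the coordinate axes. λ_1 = 15 is the diagonal entry on the first coordinate axis, hence
  v_1 = (1, 0) (||v_1|| = 1).

λ_1 = 15,  λ_2 = 9;  v_1 ≈ (1, 0)


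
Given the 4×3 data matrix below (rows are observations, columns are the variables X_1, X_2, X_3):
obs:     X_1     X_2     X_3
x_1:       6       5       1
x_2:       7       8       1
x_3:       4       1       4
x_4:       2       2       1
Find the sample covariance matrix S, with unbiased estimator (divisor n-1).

Step 1 — column means:
  mean(X_1) = (6 + 7 + 4 + 2) / 4 = 19/4 = 4.75
  mean(X_2) = (5 + 8 + 1 + 2) / 4 = 16/4 = 4
  mean(X_3) = (1 + 1 + 4 + 1) / 4 = 7/4 = 1.75

Step 2 — sample covariance S[i,j] = (1/(n-1)) · Σ_k (x_{k,i} - mean_i) · (x_{k,j} - mean_j), with n-1 = 3.
  S[X_1,X_1] = ((1.25)·(1.25) + (2.25)·(2.25) + (-0.75)·(-0.75) + (-2.75)·(-2.75)) / 3 = 14.75/3 = 4.9167
  S[X_1,X_2] = ((1.25)·(1) + (2.25)·(4) + (-0.75)·(-3) + (-2.75)·(-2)) / 3 = 18/3 = 6
  S[X_1,X_3] = ((1.25)·(-0.75) + (2.25)·(-0.75) + (-0.75)·(2.25) + (-2.75)·(-0.75)) / 3 = -2.25/3 = -0.75
  S[X_2,X_2] = ((1)·(1) + (4)·(4) + (-3)·(-3) + (-2)·(-2)) / 3 = 30/3 = 10
  S[X_2,X_3] = ((1)·(-0.75) + (4)·(-0.75) + (-3)·(2.25) + (-2)·(-0.75)) / 3 = -9/3 = -3
  S[X_3,X_3] = ((-0.75)·(-0.75) + (-0.75)·(-0.75) + (2.25)·(2.25) + (-0.75)·(-0.75)) / 3 = 6.75/3 = 2.25

S is symmetric (S[j,i] = S[i,j]). Assembling:

S = [[4.9167, 6, -0.75],
 [6, 10, -3],
 [-0.75, -3, 2.25]]


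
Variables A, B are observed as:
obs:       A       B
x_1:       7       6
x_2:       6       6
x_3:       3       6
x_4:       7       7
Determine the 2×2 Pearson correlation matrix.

Step 1 — column means:
  mean(A) = (7 + 6 + 3 + 7) / 4 = 23/4 = 5.75
  mean(B) = (6 + 6 + 6 + 7) / 4 = 25/4 = 6.25

Step 2 — sample variances and covariances s[i,j] = (1/(n-1)) · Σ_k (x_{k,i} - mean_i) · (x_{k,j} - mean_j), with n-1 = 3:
  s[A,A] = ((1.25)·(1.25) + (0.25)·(0.25) + (-2.75)·(-2.75) + (1.25)·(1.25)) / 3 = 10.75/3 = 3.5833
  s[A,B] = ((1.25)·(-0.25) + (0.25)·(-0.25) + (-2.75)·(-0.25) + (1.25)·(0.75)) / 3 = 1.25/3 = 0.4167
  s[B,B] = ((-0.25)·(-0.25) + (-0.25)·(-0.25) + (-0.25)·(-0.25) + (0.75)·(0.75)) / 3 = 0.75/3 = 0.25
  Sample standard deviations s_i = √(s[i,i]):
  s(A) = √(3.5833) = 1.893
  s(B) = √(0.25) = 0.5

Step 3 — r_{ij} = s_{ij} / (s_i · s_j):
  r[A,A] = 1 (diagonal).
  r[A,B] = 0.4167 / (1.893 · 0.5) = 0.4167 / 0.9465 = 0.4402
  r[B,B] = 1 (diagonal).

R is symmetric with unit diagonal. Assembling:

R = [[1, 0.4402],
 [0.4402, 1]]


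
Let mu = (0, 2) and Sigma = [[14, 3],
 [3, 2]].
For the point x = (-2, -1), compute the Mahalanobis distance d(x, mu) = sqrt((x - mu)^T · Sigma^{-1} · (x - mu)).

Step 1 — centre the observation: (x - mu) = (-2, -3).

Step 2 — invert Sigma. det(Sigma) = 14·2 - (3)² = 19.
  Sigma^{-1} = (1/det) · [[d, -b], [-b, a]] = [[0.1053, -0.1579],
 [-0.1579, 0.7368]].

Step 3 — form the quadratic (x - mu)^T · Sigma^{-1} · (x - mu):
  Sigma^{-1} · (x - mu) = (0.2632, -1.8947).
  (x - mu)^T · [Sigma^{-1} · (x - mu)] = (-2)·(0.2632) + (-3)·(-1.8947) = 5.1579.

Step 4 — take square root: d = √(5.1579) ≈ 2.2711.

d(x, mu) = √(5.1579) ≈ 2.2711


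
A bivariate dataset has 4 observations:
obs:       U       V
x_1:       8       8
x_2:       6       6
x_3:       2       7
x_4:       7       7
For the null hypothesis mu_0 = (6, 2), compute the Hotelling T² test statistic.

Step 1 — sample mean vector:
  mean(U) = (8 + 6 + 2 + 7) / 4 = 23/4 = 5.75
  mean(V) = (8 + 6 + 7 + 7) / 4 = 28/4 = 7
  x̄ = (5.75, 7),  deviation x̄ - mu_0 = (5.75, 7) - (6, 2) = (-0.25, 5).

Step 2 — sample covariance matrix, S[i,j] = (1/(n-1)) · Σ_k (x_{k,i} - mean_i) · (x_{k,j} - mean_j), divisor n-1 = 3:
  S[U,U] = ((2.25)·(2.25) + (0.25)·(0.25) + (-3.75)·(-3.75) + (1.25)·(1.25)) / 3 = 20.75/3 = 6.9167
  S[U,V] = ((2.25)·(1) + (0.25)·(-1) + (-3.75)·(0) + (1.25)·(0)) / 3 = 2/3 = 0.6667
  S[V,V] = ((1)·(1) + (-1)·(-1) + (0)·(0) + (0)·(0)) / 3 = 2/3 = 0.6667
  S = [[6.9167, 0.6667],
 [0.6667, 0.6667]].

Step 3 — invert S. det(S) = 6.9167·0.6667 - (0.6667)² = 4.1667.
  S^{-1} = (1/det) · [[d, -b], [-b, a]] = [[0.16, -0.16],
 [-0.16, 1.66]].

Step 4 — quadratic form (x̄ - mu_0)^T · S^{-1} · (x̄ - mu_0):
  S^{-1} · (x̄ - mu_0) = (-0.84, 8.34),
  (x̄ - mu_0)^T · [...] = (-0.25)·(-0.84) + (5)·(8.34) = 41.91.

Step 5 — scale by n: T² = 4 · 41.91 = 167.64.

T² ≈ 167.64


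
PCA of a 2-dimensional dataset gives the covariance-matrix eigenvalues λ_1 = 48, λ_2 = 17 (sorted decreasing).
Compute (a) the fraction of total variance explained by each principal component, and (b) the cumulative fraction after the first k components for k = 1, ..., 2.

Step 1 — total variance = trace(Sigma) = Σ λ_i = 48 + 17 = 65.

Step 2 — fraction explained by component i = λ_i / Σ λ:
  PC1: 48/65 = 0.7385
  PC2: 17/65 = 0.2615

Step 3 — cumulative fraction after k components = (λ_1 + ... + λ_k) / Σ λ:
  k = 1: 48/65 = 0.7385
  k = 2: (48 + 17)/65 = 65/65 = 1

Summary (fraction, with percent):

explained: PC1 0.7385 (73.85%), PC2 0.2615 (26.15%);  cumulative: 0.7385, 1


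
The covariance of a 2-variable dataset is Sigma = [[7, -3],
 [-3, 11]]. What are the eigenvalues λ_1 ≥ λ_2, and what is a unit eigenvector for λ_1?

Step 1 — characteristic polynomial of 2×2 Sigma:
  det(Sigma - λI) = λ² - trace · λ + det = 0.
  trace = 7 + 11 = 18, det = 7·11 - (-3)² = 68.
Step 2 — discriminant:
  Δ = trace² - 4·det = 324 - 272 = 52.
Step 3 — eigenvalues:
  λ = (trace ± √Δ)/2 = (18 ± 7.2111)/2,
  λ_1 = 12.6056,  λ_2 = 5.3944.

Step 4 — unit eigenvector for λ_1: solve (Sigma - λ_1 I)v = 0. First row:
  (7 - 12.6056)·v_x + (-3)·v_y = 0, i.e. (-5.6056)·v_x + (-3)·v_y = 0,
  so v ∝ (b, λ_1 - a) = (-3, 5.6056); multiply by -1 so the first entry is positive: u = (3, -5.6056).
  ||u|| = √((3)² + (-5.6056)²) = √(40.4222) ≈ 6.3578,
  v_1 = u/||u|| ≈ (0.4719, -0.8817) (||v_1|| = 1).

λ_1 = 12.6056,  λ_2 = 5.3944;  v_1 ≈ (0.4719, -0.8817)


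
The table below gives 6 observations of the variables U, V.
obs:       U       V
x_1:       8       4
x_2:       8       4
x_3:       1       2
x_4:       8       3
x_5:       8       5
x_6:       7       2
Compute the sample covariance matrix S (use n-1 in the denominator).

Step 1 — column means:
  mean(U) = (8 + 8 + 1 + 8 + 8 + 7) / 6 = 40/6 = 6.6667
  mean(V) = (4 + 4 + 2 + 3 + 5 + 2) / 6 = 20/6 = 3.3333

Step 2 — sample covariance S[i,j] = (1/(n-1)) · Σ_k (x_{k,i} - mean_i) · (x_{k,j} - mean_j), with n-1 = 5.
  S[U,U] = ((1.3333)·(1.3333) + (1.3333)·(1.3333) + (-5.6667)·(-5.6667) + (1.3333)·(1.3333) + (1.3333)·(1.3333) + (0.3333)·(0.3333)) / 5 = 39.3333/5 = 7.8667
  S[U,V] = ((1.3333)·(0.6667) + (1.3333)·(0.6667) + (-5.6667)·(-1.3333) + (1.3333)·(-0.3333) + (1.3333)·(1.6667) + (0.3333)·(-1.3333)) / 5 = 10.6667/5 = 2.1333
  S[V,V] = ((0.6667)·(0.6667) + (0.6667)·(0.6667) + (-1.3333)·(-1.3333) + (-0.3333)·(-0.3333) + (1.6667)·(1.6667) + (-1.3333)·(-1.3333)) / 5 = 7.3333/5 = 1.4667

S is symmetric (S[j,i] = S[i,j]). Assembling:

S = [[7.8667, 2.1333],
 [2.1333, 1.4667]]


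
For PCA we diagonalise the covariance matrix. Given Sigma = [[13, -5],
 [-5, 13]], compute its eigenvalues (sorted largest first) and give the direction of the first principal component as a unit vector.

Step 1 — characteristic polynomial of 2×2 Sigma:
  det(Sigma - λI) = λ² - trace · λ + det = 0.
  trace = 13 + 13 = 26, det = 13·13 - (-5)² = 144.
Step 2 — discriminant:
  Δ = trace² - 4·det = 676 - 576 = 100.
Step 3 — eigenvalues:
  λ = (trace ± √Δ)/2 = (26 ± 10)/2,
  λ_1 = 18,  λ_2 = 8.

Step 4 — unit eigenvector for λ_1: solve (Sigma - λ_1 I)v = 0. First row:
  (13 - 18)·v_x + (-5)·v_y = 0, i.e. (-5)·v_x + (-5)·v_y = 0,
  so v ∝ (b, λ_1 - a) = (-5, 5); multiply by -1 so the first entry is positive: u = (5, -5).
  ||u|| = √((5)² + (-5)²) = √(50) ≈ 7.0711,
  v_1 = u/||u|| ≈ (0.7071, -0.7071) (||v_1|| = 1).

λ_1 = 18,  λ_2 = 8;  v_1 ≈ (0.7071, -0.7071)


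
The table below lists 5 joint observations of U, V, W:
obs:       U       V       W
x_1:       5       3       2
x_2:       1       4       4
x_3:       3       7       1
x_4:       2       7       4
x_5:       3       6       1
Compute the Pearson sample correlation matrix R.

Step 1 — column means:
  mean(U) = (5 + 1 + 3 + 2 + 3) / 5 = 14/5 = 2.8
  mean(V) = (3 + 4 + 7 + 7 + 6) / 5 = 27/5 = 5.4
  mean(W) = (2 + 4 + 1 + 4 + 1) / 5 = 12/5 = 2.4

Step 2 — sample variances and covariances s[i,j] = (1/(n-1)) · Σ_k (x_{k,i} - mean_i) · (x_{k,j} - mean_j), with n-1 = 4:
  s[U,U] = ((2.2)·(2.2) + (-1.8)·(-1.8) + (0.2)·(0.2) + (-0.8)·(-0.8) + (0.2)·(0.2)) / 4 = 8.8/4 = 2.2
  s[U,V] = ((2.2)·(-2.4) + (-1.8)·(-1.4) + (0.2)·(1.6) + (-0.8)·(1.6) + (0.2)·(0.6)) / 4 = -3.6/4 = -0.9
  s[U,W] = ((2.2)·(-0.4) + (-1.8)·(1.6) + (0.2)·(-1.4) + (-0.8)·(1.6) + (0.2)·(-1.4)) / 4 = -5.6/4 = -1.4
  s[V,V] = ((-2.4)·(-2.4) + (-1.4)·(-1.4) + (1.6)·(1.6) + (1.6)·(1.6) + (0.6)·(0.6)) / 4 = 13.2/4 = 3.3
  s[V,W] = ((-2.4)·(-0.4) + (-1.4)·(1.6) + (1.6)·(-1.4) + (1.6)·(1.6) + (0.6)·(-1.4)) / 4 = -1.8/4 = -0.45
  s[W,W] = ((-0.4)·(-0.4) + (1.6)·(1.6) + (-1.4)·(-1.4) + (1.6)·(1.6) + (-1.4)·(-1.4)) / 4 = 9.2/4 = 2.3
  Sample standard deviations s_i = √(s[i,i]):
  s(U) = √(2.2) = 1.4832
  s(V) = √(3.3) = 1.8166
  s(W) = √(2.3) = 1.5166

Step 3 — r_{ij} = s_{ij} / (s_i · s_j):
  r[U,U] = 1 (diagonal).
  r[U,V] = -0.9 / (1.4832 · 1.8166) = -0.9 / 2.6944 = -0.334
  r[U,W] = -1.4 / (1.4832 · 1.5166) = -1.4 / 2.2494 = -0.6224
  r[V,V] = 1 (diagonal).
  r[V,W] = -0.45 / (1.8166 · 1.5166) = -0.45 / 2.755 = -0.1633
  r[W,W] = 1 (diagonal).

R is symmetric with unit diagonal. Assembling:

R = [[1, -0.334, -0.6224],
 [-0.334, 1, -0.1633],
 [-0.6224, -0.1633, 1]]


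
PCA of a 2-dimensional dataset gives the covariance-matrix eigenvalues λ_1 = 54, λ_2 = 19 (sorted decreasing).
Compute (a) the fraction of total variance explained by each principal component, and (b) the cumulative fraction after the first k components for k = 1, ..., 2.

Step 1 — total variance = trace(Sigma) = Σ λ_i = 54 + 19 = 73.

Step 2 — fraction explained by component i = λ_i / Σ λ:
  PC1: 54/73 = 0.7397
  PC2: 19/73 = 0.2603

Step 3 — cumulative fraction after k components = (λ_1 + ... + λ_k) / Σ λ:
  k = 1: 54/73 = 0.7397
  k = 2: (54 + 19)/73 = 73/73 = 1

Summary (fraction, with percent):

explained: PC1 0.7397 (73.97%), PC2 0.2603 (26.03%);  cumulative: 0.7397, 1


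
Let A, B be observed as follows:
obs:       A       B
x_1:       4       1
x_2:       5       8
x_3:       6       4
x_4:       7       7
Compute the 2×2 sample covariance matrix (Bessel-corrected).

Step 1 — column means:
  mean(A) = (4 + 5 + 6 + 7) / 4 = 22/4 = 5.5
  mean(B) = (1 + 8 + 4 + 7) / 4 = 20/4 = 5

Step 2 — sample covariance S[i,j] = (1/(n-1)) · Σ_k (x_{k,i} - mean_i) · (x_{k,j} - mean_j), with n-1 = 3.
  S[A,A] = ((-1.5)·(-1.5) + (-0.5)·(-0.5) + (0.5)·(0.5) + (1.5)·(1.5)) / 3 = 5/3 = 1.6667
  S[A,B] = ((-1.5)·(-4) + (-0.5)·(3) + (0.5)·(-1) + (1.5)·(2)) / 3 = 7/3 = 2.3333
  S[B,B] = ((-4)·(-4) + (3)·(3) + (-1)·(-1) + (2)·(2)) / 3 = 30/3 = 10

S is symmetric (S[j,i] = S[i,j]). Assembling:

S = [[1.6667, 2.3333],
 [2.3333, 10]]


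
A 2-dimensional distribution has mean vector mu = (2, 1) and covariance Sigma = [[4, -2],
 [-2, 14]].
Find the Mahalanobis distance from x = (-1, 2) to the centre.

Step 1 — centre the observation: (x - mu) = (-3, 1).

Step 2 — invert Sigma. det(Sigma) = 4·14 - (-2)² = 52.
  Sigma^{-1} = (1/det) · [[d, -b], [-b, a]] = [[0.2692, 0.0385],
 [0.0385, 0.0769]].

Step 3 — form the quadratic (x - mu)^T · Sigma^{-1} · (x - mu):
  Sigma^{-1} · (x - mu) = (-0.7692, -0.0385).
  (x - mu)^T · [Sigma^{-1} · (x - mu)] = (-3)·(-0.7692) + (1)·(-0.0385) = 2.2692.

Step 4 — take square root: d = √(2.2692) ≈ 1.5064.

d(x, mu) = √(2.2692) ≈ 1.5064


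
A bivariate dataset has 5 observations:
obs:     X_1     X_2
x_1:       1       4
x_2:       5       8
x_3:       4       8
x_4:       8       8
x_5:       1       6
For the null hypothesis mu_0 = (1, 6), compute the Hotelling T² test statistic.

Step 1 — sample mean vector:
  mean(X_1) = (1 + 5 + 4 + 8 + 1) / 5 = 19/5 = 3.8
  mean(X_2) = (4 + 8 + 8 + 8 + 6) / 5 = 34/5 = 6.8
  x̄ = (3.8, 6.8),  deviation x̄ - mu_0 = (3.8, 6.8) - (1, 6) = (2.8, 0.8).

Step 2 — sample covariance matrix, S[i,j] = (1/(n-1)) · Σ_k (x_{k,i} - mean_i) · (x_{k,j} - mean_j), divisor n-1 = 4:
  S[X_1,X_1] = ((-2.8)·(-2.8) + (1.2)·(1.2) + (0.2)·(0.2) + (4.2)·(4.2) + (-2.8)·(-2.8)) / 4 = 34.8/4 = 8.7
  S[X_1,X_2] = ((-2.8)·(-2.8) + (1.2)·(1.2) + (0.2)·(1.2) + (4.2)·(1.2) + (-2.8)·(-0.8)) / 4 = 16.8/4 = 4.2
  S[X_2,X_2] = ((-2.8)·(-2.8) + (1.2)·(1.2) + (1.2)·(1.2) + (1.2)·(1.2) + (-0.8)·(-0.8)) / 4 = 12.8/4 = 3.2
  S = [[8.7, 4.2],
 [4.2, 3.2]].

Step 3 — invert S. det(S) = 8.7·3.2 - (4.2)² = 10.2.
  S^{-1} = (1/det) · [[d, -b], [-b, a]] = [[0.3137, -0.4118],
 [-0.4118, 0.8529]].

Step 4 — quadratic form (x̄ - mu_0)^T · S^{-1} · (x̄ - mu_0):
  S^{-1} · (x̄ - mu_0) = (0.549, -0.4706),
  (x̄ - mu_0)^T · [...] = (2.8)·(0.549) + (0.8)·(-0.4706) = 1.1608.

Step 5 — scale by n: T² = 5 · 1.1608 = 5.8039.

T² ≈ 5.8039


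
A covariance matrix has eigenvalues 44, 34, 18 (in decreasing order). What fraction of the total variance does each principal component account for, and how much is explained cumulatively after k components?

Step 1 — total variance = trace(Sigma) = Σ λ_i = 44 + 34 + 18 = 96.

Step 2 — fraction explained by component i = λ_i / Σ λ:
  PC1: 44/96 = 0.4583
  PC2: 34/96 = 0.3542
  PC3: 18/96 = 0.1875

Step 3 — cumulative fraction after k components = (λ_1 + ... + λ_k) / Σ λ:
  k = 1: 44/96 = 0.4583
  k = 2: (44 + 34)/96 = 78/96 = 0.8125
  k = 3: (44 + 34 + 18)/96 = 96/96 = 1

Summary (fraction, with percent):

explained: PC1 0.4583 (45.83%), PC2 0.3542 (35.42%), PC3 0.1875 (18.75%);  cumulative: 0.4583, 0.8125, 1


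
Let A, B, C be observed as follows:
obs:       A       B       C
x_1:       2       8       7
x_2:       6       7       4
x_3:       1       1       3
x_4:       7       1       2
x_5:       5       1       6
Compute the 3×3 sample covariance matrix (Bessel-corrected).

Step 1 — column means:
  mean(A) = (2 + 6 + 1 + 7 + 5) / 5 = 21/5 = 4.2
  mean(B) = (8 + 7 + 1 + 1 + 1) / 5 = 18/5 = 3.6
  mean(C) = (7 + 4 + 3 + 2 + 6) / 5 = 22/5 = 4.4

Step 2 — sample covariance S[i,j] = (1/(n-1)) · Σ_k (x_{k,i} - mean_i) · (x_{k,j} - mean_j), with n-1 = 4.
  S[A,A] = ((-2.2)·(-2.2) + (1.8)·(1.8) + (-3.2)·(-3.2) + (2.8)·(2.8) + (0.8)·(0.8)) / 4 = 26.8/4 = 6.7
  S[A,B] = ((-2.2)·(4.4) + (1.8)·(3.4) + (-3.2)·(-2.6) + (2.8)·(-2.6) + (0.8)·(-2.6)) / 4 = -4.6/4 = -1.15
  S[A,C] = ((-2.2)·(2.6) + (1.8)·(-0.4) + (-3.2)·(-1.4) + (2.8)·(-2.4) + (0.8)·(1.6)) / 4 = -7.4/4 = -1.85
  S[B,B] = ((4.4)·(4.4) + (3.4)·(3.4) + (-2.6)·(-2.6) + (-2.6)·(-2.6) + (-2.6)·(-2.6)) / 4 = 51.2/4 = 12.8
  S[B,C] = ((4.4)·(2.6) + (3.4)·(-0.4) + (-2.6)·(-1.4) + (-2.6)·(-2.4) + (-2.6)·(1.6)) / 4 = 15.8/4 = 3.95
  S[C,C] = ((2.6)·(2.6) + (-0.4)·(-0.4) + (-1.4)·(-1.4) + (-2.4)·(-2.4) + (1.6)·(1.6)) / 4 = 17.2/4 = 4.3

S is symmetric (S[j,i] = S[i,j]). Assembling:

S = [[6.7, -1.15, -1.85],
 [-1.15, 12.8, 3.95],
 [-1.85, 3.95, 4.3]]


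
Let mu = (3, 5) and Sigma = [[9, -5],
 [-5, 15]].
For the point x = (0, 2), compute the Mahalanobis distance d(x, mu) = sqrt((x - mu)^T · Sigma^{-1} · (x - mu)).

Step 1 — centre the observation: (x - mu) = (-3, -3).

Step 2 — invert Sigma. det(Sigma) = 9·15 - (-5)² = 110.
  Sigma^{-1} = (1/det) · [[d, -b], [-b, a]] = [[0.1364, 0.0455],
 [0.0455, 0.0818]].

Step 3 — form the quadratic (x - mu)^T · Sigma^{-1} · (x - mu):
  Sigma^{-1} · (x - mu) = (-0.5455, -0.3818).
  (x - mu)^T · [Sigma^{-1} · (x - mu)] = (-3)·(-0.5455) + (-3)·(-0.3818) = 2.7818.

Step 4 — take square root: d = √(2.7818) ≈ 1.6679.

d(x, mu) = √(2.7818) ≈ 1.6679


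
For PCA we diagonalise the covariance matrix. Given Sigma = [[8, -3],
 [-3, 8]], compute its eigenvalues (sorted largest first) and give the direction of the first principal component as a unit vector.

Step 1 — characteristic polynomial of 2×2 Sigma:
  det(Sigma - λI) = λ² - trace · λ + det = 0.
  trace = 8 + 8 = 16, det = 8·8 - (-3)² = 55.
Step 2 — discriminant:
  Δ = trace² - 4·det = 256 - 220 = 36.
Step 3 — eigenvalues:
  λ = (trace ± √Δ)/2 = (16 ± 6)/2,
  λ_1 = 11,  λ_2 = 5.

Step 4 — unit eigenvector for λ_1: solve (Sigma - λ_1 I)v = 0. First row:
  (8 - 11)·v_x + (-3)·v_y = 0, i.e. (-3)·v_x + (-3)·v_y = 0,
  so v ∝ (b, λ_1 - a) = (-3, 3); multiply by -1 so the first entry is positive: u = (3, -3).
  ||u|| = √((3)² + (-3)²) = √(18) ≈ 4.2426,
  v_1 = u/||u|| ≈ (0.7071, -0.7071) (||v_1|| = 1).

λ_1 = 11,  λ_2 = 5;  v_1 ≈ (0.7071, -0.7071)


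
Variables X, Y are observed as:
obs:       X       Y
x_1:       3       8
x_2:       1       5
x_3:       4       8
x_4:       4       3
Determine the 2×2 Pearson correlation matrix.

Step 1 — column means:
  mean(X) = (3 + 1 + 4 + 4) / 4 = 12/4 = 3
  mean(Y) = (8 + 5 + 8 + 3) / 4 = 24/4 = 6

Step 2 — sample variances and covariances s[i,j] = (1/(n-1)) · Σ_k (x_{k,i} - mean_i) · (x_{k,j} - mean_j), with n-1 = 3:
  s[X,X] = ((0)·(0) + (-2)·(-2) + (1)·(1) + (1)·(1)) / 3 = 6/3 = 2
  s[X,Y] = ((0)·(2) + (-2)·(-1) + (1)·(2) + (1)·(-3)) / 3 = 1/3 = 0.3333
  s[Y,Y] = ((2)·(2) + (-1)·(-1) + (2)·(2) + (-3)·(-3)) / 3 = 18/3 = 6
  Sample standard deviations s_i = √(s[i,i]):
  s(X) = √(2) = 1.4142
  s(Y) = √(6) = 2.4495

Step 3 — r_{ij} = s_{ij} / (s_i · s_j):
  r[X,X] = 1 (diagonal).
  r[X,Y] = 0.3333 / (1.4142 · 2.4495) = 0.3333 / 3.4641 = 0.0962
  r[Y,Y] = 1 (diagonal).

R is symmetric with unit diagonal. Assembling:

R = [[1, 0.0962],
 [0.0962, 1]]
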